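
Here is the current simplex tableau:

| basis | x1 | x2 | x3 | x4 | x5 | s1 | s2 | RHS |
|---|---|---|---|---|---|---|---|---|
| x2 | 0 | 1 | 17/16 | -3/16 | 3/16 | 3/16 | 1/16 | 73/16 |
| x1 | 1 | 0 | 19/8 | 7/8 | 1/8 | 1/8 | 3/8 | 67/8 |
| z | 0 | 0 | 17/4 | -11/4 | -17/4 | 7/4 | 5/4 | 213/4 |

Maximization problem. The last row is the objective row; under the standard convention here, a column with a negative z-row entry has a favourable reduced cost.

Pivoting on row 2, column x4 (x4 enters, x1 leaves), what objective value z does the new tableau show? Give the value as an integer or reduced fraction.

557/7

Minimum ratio for x4: (67/8)/(7/8) = 67/7.
z changes by −(z-row coeff of x4)·ratio = −(-11/4)·(67/7) = 737/28.
New z = 213/4 + (737/28) = 557/7.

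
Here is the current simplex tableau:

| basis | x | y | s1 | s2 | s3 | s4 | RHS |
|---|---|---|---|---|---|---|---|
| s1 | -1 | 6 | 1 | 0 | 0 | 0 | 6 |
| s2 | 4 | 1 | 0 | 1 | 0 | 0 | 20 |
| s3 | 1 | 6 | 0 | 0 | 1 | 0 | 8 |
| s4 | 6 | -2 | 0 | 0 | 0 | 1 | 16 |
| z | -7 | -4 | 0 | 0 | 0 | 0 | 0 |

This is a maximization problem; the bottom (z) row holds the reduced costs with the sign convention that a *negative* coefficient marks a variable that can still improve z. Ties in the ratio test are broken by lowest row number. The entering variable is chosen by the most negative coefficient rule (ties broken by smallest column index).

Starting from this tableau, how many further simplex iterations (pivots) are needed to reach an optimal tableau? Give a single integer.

2

pivot: x in, s4 out → z = 56/3
pivot: y in, s3 out → z = 24
No improving column remains; optimal.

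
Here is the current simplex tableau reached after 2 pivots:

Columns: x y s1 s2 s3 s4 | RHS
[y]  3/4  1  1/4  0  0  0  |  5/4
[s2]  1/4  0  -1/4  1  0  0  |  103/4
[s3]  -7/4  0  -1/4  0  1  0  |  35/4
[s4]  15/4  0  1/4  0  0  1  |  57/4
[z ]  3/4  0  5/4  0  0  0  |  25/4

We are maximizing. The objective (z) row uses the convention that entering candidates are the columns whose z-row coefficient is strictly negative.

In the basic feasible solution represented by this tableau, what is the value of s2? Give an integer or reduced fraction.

s2 is basic (row 2); its value is the RHS of that row: 103/4.

103/4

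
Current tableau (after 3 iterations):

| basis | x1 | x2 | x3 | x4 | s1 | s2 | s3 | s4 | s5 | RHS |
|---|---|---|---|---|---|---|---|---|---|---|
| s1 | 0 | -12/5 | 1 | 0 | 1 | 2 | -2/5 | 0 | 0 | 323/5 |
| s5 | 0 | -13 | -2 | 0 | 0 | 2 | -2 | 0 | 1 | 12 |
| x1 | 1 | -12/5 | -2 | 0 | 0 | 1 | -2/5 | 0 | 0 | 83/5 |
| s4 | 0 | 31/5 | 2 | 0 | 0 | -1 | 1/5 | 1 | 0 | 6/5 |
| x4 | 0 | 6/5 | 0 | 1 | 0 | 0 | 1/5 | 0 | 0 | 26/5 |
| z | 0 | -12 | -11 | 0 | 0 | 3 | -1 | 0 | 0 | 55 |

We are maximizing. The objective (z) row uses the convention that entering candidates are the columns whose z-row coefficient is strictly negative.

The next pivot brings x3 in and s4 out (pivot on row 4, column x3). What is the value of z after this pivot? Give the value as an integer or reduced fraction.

Minimum ratio for x3: (6/5)/2 = 3/5.
z changes by −(z-row coeff of x3)·ratio = −(-11)·(3/5) = 33/5.
New z = 55 + (33/5) = 308/5.

308/5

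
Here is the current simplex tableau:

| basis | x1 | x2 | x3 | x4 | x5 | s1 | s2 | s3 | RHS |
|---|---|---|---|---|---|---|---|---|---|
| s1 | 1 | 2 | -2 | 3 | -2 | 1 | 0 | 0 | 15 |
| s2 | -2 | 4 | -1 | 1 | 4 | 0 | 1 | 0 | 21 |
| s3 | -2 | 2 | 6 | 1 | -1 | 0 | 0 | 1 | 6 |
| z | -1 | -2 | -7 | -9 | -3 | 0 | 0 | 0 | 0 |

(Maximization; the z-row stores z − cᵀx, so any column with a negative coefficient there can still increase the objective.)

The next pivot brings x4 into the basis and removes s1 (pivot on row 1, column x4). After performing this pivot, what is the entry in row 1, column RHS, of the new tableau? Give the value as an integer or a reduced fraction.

Pivot element is row 1, column x4: 3.
Normalize row 1: new (row 1, RHS) = 15/3 = 5.
Row 1 is the pivot row, so the entry is 5.

5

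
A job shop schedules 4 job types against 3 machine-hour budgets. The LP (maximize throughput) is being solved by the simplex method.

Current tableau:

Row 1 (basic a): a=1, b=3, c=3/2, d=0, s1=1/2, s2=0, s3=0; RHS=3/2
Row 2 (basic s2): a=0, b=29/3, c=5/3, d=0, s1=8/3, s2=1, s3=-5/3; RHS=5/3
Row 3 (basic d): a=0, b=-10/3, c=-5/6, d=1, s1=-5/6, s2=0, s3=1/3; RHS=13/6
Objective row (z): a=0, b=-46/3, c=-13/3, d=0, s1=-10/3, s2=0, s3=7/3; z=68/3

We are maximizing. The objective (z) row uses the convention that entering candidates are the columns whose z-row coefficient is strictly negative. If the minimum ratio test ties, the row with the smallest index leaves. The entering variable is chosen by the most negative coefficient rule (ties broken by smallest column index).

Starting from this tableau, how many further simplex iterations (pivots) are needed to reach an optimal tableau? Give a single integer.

pivot: b in, s2 out → z = 734/29
pivot: c in, a out → z = 27
No improving column remains; optimal.

2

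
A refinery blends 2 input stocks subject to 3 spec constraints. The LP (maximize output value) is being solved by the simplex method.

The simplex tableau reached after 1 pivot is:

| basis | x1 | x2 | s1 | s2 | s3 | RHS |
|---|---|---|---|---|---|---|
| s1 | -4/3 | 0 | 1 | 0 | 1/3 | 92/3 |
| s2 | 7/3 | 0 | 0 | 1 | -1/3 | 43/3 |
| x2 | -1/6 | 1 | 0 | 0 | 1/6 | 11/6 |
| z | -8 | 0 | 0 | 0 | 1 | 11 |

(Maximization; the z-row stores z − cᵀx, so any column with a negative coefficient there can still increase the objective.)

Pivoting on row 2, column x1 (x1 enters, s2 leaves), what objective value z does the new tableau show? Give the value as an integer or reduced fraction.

Minimum ratio for x1: (43/3)/(7/3) = 43/7.
z changes by −(z-row coeff of x1)·ratio = −(-8)·(43/7) = 344/7.
New z = 11 + (344/7) = 421/7.

421/7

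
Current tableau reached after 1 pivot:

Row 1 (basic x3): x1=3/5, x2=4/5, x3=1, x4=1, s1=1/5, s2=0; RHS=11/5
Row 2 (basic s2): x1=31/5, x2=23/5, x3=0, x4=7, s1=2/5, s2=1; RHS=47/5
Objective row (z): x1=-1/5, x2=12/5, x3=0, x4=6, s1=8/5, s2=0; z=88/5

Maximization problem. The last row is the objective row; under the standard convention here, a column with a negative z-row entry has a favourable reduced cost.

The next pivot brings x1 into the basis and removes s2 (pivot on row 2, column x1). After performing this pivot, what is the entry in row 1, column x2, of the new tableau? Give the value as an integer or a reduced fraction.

11/31

Pivot element is row 2, column x1: 31/5.
Normalize row 2: new (row 2, x2) = (23/5)/(31/5) = 23/31.
row 1 ← row 1 − (3/5)·(new row 2): 4/5 − (3/5)·(23/31) = 11/31.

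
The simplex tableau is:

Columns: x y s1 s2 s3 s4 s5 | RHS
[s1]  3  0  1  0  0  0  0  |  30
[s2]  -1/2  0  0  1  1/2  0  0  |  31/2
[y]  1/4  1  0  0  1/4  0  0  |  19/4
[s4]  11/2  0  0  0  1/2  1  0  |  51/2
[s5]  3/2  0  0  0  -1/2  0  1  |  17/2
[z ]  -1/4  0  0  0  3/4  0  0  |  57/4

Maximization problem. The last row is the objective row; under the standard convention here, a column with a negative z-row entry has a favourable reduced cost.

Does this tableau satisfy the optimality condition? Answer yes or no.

no

Column x has objective-row coefficient -1/4, which is negative; an improving pivot exists, so not yet optimal.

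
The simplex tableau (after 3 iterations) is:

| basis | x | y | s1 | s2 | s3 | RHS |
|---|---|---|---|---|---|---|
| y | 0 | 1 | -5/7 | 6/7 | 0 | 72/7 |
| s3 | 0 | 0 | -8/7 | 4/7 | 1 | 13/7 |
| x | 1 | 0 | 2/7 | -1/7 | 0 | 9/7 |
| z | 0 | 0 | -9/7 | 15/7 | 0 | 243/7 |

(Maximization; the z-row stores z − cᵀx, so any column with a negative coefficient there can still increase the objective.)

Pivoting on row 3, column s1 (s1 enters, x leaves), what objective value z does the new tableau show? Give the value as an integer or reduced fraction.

Minimum ratio for s1: (9/7)/(2/7) = 9/2.
z changes by −(z-row coeff of s1)·ratio = −(-9/7)·(9/2) = 81/14.
New z = 243/7 + (81/14) = 81/2.

81/2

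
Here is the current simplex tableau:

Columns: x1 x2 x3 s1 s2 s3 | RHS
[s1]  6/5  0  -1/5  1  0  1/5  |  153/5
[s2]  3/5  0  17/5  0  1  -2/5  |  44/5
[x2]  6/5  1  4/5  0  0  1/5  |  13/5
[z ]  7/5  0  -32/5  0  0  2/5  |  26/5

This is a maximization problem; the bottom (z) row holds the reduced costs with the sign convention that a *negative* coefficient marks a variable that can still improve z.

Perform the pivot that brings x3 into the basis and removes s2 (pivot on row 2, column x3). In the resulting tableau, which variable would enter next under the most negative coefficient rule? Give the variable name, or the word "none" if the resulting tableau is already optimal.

s3

Pivot element 17/5. New z-row = old z-row − (-32/5)·(row 2/(17/5)).
Updated z-row coefficients: x1: 43/17, x2: 0, x3: 0, s1: 0, s2: 32/17, s3: -6/17.
The most negative is -6/17 in column s3, so s3 would enter next.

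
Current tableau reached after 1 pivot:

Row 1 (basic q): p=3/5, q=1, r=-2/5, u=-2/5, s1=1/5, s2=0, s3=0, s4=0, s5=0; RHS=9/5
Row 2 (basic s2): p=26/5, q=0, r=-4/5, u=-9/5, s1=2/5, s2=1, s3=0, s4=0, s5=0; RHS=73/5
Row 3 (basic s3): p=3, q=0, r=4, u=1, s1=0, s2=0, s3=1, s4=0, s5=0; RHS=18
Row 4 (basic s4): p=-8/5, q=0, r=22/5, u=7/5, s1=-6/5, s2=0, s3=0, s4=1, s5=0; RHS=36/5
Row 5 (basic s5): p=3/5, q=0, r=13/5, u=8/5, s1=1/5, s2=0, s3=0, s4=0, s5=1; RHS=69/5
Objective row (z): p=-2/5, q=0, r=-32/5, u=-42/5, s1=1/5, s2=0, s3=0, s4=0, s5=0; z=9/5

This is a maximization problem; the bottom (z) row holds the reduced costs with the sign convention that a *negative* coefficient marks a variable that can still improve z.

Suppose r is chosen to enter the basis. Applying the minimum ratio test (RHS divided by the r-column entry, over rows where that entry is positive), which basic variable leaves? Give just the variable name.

s4

Ratios: row 1 (q): entry -2/5 ≤ 0, skip; row 2 (s2): entry -4/5 ≤ 0, skip; row 3 (s3): 18/4 = 9/2; row 4 (s4): (36/5)/(22/5) = 18/11; row 5 (s5): (69/5)/(13/5) = 69/13.
Minimum ratio 18/11 is in the s4 row, so s4 leaves.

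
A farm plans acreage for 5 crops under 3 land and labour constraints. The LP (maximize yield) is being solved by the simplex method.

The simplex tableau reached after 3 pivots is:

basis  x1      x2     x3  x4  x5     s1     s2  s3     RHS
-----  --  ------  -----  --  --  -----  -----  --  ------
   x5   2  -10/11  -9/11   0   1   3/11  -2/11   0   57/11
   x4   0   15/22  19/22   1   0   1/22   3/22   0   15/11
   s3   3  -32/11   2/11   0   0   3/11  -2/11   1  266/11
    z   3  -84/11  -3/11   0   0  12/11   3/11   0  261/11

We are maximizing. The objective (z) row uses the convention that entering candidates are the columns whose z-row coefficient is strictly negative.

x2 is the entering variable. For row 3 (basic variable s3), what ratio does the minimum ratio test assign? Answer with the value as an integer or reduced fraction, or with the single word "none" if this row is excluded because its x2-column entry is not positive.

none

The x2 entry in row 3 is -32/11 ≤ 0, so this row gives no ratio.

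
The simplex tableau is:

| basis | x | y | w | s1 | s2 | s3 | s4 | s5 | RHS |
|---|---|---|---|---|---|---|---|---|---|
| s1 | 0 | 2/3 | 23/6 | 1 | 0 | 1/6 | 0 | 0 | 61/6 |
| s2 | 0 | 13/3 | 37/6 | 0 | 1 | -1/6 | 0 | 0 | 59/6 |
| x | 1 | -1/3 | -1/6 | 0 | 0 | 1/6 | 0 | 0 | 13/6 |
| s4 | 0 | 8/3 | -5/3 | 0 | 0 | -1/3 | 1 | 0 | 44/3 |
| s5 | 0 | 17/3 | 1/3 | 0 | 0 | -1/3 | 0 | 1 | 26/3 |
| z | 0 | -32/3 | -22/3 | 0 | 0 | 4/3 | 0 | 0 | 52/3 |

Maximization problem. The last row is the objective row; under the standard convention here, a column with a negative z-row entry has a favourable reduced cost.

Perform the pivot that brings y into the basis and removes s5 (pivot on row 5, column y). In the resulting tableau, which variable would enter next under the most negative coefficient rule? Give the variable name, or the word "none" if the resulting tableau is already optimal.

w

Pivot element 17/3. New z-row = old z-row − (-32/3)·(row 5/(17/3)).
Updated z-row coefficients: x: 0, y: 0, w: -114/17, s1: 0, s2: 0, s3: 12/17, s4: 0, s5: 32/17.
The most negative is -114/17 in column w, so w would enter next.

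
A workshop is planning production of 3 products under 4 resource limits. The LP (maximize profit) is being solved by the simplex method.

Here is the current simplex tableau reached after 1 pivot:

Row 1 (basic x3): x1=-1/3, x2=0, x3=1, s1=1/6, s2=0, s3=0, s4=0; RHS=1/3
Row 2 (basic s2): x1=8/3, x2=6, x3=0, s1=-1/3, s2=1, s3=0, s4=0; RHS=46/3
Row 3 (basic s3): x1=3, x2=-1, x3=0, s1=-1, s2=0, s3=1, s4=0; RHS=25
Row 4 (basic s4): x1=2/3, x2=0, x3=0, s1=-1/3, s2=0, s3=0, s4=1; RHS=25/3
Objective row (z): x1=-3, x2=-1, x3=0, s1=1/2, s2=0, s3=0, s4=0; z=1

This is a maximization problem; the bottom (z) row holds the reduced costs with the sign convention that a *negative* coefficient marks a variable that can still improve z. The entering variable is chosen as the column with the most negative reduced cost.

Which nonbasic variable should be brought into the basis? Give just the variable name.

Objective-row coefficients: x1: -3, x2: -1, x3: 0, s1: 1/2, s2: 0, s3: 0, s4: 0.
The most negative is -3 in column x1, so x1 enters.

x1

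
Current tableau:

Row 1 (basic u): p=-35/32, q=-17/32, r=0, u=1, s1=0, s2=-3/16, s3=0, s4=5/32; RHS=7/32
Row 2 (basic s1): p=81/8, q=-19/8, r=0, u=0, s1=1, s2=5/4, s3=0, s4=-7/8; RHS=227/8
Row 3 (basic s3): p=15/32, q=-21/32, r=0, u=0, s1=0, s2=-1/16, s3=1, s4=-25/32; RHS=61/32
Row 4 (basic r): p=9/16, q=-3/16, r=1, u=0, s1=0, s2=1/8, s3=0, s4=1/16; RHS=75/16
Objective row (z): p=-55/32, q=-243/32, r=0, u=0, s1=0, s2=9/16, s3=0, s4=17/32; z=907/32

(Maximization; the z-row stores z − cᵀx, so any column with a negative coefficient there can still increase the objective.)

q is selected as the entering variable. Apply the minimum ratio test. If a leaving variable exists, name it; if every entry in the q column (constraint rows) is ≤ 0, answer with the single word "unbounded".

q-column entries: row 1: -17/32, row 2: -19/8, row 3: -21/32, row 4: -3/16. All ≤ 0, so q can increase without bound; the LP is unbounded in this direction.

unbounded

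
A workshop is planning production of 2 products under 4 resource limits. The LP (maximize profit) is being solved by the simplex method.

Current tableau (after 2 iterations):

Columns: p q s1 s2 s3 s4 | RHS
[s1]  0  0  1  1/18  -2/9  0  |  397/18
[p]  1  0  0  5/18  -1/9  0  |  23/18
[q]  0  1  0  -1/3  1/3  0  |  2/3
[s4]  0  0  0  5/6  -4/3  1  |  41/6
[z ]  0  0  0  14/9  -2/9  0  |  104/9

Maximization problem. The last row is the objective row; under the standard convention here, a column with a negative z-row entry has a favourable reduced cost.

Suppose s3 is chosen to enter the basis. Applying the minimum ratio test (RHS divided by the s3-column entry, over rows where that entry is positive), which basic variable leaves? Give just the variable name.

Ratios: row 1 (s1): entry -2/9 ≤ 0, skip; row 2 (p): entry -1/9 ≤ 0, skip; row 3 (q): (2/3)/(1/3) = 2; row 4 (s4): entry -4/3 ≤ 0, skip.
Minimum ratio 2 is in the q row, so q leaves.

q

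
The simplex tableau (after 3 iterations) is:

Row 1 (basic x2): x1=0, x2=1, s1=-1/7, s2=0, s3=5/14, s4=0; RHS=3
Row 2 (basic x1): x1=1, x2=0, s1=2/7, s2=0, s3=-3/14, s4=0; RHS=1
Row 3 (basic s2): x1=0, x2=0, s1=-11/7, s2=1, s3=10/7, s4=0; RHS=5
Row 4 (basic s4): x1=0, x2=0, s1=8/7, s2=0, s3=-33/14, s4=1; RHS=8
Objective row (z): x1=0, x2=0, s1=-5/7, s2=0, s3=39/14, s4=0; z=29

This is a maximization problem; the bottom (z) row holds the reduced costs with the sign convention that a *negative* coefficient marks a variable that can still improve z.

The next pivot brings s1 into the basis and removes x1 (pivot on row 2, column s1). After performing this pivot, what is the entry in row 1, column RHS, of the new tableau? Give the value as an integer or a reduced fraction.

Pivot element is row 2, column s1: 2/7.
Normalize row 2: new (row 2, RHS) = 1/(2/7) = 7/2.
row 1 ← row 1 − (-1/7)·(new row 2): 3 − (-1/7)·(7/2) = 7/2.

7/2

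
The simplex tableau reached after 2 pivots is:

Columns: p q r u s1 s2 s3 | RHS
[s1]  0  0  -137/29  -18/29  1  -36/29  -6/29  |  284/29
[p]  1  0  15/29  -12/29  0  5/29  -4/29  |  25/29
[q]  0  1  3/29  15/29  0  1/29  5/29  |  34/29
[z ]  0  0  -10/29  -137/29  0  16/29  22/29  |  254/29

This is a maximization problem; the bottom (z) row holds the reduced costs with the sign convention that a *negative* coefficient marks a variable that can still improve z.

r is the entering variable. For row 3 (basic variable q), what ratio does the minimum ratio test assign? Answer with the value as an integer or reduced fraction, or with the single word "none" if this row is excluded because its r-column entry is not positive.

Ratio = RHS / (r entry) = (34/29) / (3/29) = 34/3.

34/3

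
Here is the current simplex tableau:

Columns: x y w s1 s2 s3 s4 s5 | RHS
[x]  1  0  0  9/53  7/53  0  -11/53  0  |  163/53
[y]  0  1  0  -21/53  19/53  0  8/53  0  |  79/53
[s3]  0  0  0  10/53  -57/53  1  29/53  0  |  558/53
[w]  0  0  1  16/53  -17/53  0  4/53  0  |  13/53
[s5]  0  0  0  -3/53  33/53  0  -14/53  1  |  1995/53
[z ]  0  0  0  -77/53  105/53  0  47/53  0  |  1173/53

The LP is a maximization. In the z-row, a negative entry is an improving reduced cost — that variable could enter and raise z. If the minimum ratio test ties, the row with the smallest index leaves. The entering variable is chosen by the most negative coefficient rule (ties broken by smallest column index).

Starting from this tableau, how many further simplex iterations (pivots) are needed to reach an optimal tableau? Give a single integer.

1

pivot: s1 in, w out → z = 373/16
No improving column remains; optimal.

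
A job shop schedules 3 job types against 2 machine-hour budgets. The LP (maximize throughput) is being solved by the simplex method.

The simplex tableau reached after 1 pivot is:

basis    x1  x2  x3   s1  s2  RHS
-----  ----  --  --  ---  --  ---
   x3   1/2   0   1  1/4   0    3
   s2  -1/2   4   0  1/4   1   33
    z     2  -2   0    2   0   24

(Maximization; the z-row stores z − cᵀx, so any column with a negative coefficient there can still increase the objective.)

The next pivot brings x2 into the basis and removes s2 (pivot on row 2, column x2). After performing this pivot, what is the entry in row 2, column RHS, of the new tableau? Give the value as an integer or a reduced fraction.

Pivot element is row 2, column x2: 4.
Normalize row 2: new (row 2, RHS) = 33/4 = 33/4.
Row 2 is the pivot row, so the entry is 33/4.

33/4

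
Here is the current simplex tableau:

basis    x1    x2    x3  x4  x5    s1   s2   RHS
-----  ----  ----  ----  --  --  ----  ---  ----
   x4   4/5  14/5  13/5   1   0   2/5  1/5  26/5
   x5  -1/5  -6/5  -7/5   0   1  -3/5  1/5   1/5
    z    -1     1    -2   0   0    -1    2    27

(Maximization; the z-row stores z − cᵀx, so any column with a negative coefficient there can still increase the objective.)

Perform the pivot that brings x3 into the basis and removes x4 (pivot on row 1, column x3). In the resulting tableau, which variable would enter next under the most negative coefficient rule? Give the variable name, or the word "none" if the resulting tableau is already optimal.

Pivot element 13/5. New z-row = old z-row − (-2)·(row 1/(13/5)).
Updated z-row coefficients: x1: -5/13, x2: 41/13, x3: 0, x4: 10/13, x5: 0, s1: -9/13, s2: 28/13.
The most negative is -9/13 in column s1, so s1 would enter next.

s1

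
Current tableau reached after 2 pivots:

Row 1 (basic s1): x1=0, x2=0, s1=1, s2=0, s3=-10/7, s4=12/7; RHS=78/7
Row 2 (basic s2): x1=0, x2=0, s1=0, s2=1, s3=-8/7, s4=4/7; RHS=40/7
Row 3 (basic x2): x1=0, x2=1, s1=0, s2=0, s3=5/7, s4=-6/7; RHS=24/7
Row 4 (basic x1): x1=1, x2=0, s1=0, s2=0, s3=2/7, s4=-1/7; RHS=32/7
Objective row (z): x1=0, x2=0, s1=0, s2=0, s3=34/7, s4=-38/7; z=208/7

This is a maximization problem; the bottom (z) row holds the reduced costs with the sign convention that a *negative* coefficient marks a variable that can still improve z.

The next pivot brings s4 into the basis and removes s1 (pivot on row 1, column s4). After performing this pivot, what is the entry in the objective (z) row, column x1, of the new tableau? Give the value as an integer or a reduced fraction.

0

Pivot element is row 1, column s4: 12/7.
Normalize row 1: new (row 1, x1) = 0/(12/7) = 0.
z-row ← z-row − (-38/7)·(new row 1): 0 − (-38/7)·0 = 0.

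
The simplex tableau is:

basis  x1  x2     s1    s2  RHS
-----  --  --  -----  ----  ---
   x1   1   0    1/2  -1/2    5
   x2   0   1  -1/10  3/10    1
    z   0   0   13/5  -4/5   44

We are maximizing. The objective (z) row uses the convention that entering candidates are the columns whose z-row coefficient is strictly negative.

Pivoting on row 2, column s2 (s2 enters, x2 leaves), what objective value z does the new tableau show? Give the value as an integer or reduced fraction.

Minimum ratio for s2: 1/(3/10) = 10/3.
z changes by −(z-row coeff of s2)·ratio = −(-4/5)·(10/3) = 8/3.
New z = 44 + (8/3) = 140/3.

140/3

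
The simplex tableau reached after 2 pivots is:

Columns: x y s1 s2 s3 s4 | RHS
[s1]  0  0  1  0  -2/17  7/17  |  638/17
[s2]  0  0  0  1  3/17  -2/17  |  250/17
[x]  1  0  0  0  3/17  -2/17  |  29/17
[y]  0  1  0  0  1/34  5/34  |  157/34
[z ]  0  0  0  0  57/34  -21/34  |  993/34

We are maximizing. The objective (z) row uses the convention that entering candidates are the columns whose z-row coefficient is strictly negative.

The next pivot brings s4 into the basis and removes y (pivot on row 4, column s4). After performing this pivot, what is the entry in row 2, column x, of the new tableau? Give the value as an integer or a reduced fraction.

Pivot element is row 4, column s4: 5/34.
Normalize row 4: new (row 4, x) = 0/(5/34) = 0.
row 2 ← row 2 − (-2/17)·(new row 4): 0 − (-2/17)·0 = 0.

0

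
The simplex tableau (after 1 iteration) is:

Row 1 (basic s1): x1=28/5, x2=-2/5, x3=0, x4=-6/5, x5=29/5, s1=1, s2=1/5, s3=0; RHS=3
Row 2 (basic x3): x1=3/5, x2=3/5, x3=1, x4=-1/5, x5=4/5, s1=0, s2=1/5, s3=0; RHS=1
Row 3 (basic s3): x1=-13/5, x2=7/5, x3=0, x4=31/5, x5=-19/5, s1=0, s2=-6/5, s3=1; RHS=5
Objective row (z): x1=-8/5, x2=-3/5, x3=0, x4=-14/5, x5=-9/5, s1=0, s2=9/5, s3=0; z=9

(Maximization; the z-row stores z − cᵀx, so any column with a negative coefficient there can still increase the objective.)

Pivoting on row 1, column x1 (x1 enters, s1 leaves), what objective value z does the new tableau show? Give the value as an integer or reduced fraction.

69/7

Minimum ratio for x1: 3/(28/5) = 15/28.
z changes by −(z-row coeff of x1)·ratio = −(-8/5)·(15/28) = 6/7.
New z = 9 + (6/7) = 69/7.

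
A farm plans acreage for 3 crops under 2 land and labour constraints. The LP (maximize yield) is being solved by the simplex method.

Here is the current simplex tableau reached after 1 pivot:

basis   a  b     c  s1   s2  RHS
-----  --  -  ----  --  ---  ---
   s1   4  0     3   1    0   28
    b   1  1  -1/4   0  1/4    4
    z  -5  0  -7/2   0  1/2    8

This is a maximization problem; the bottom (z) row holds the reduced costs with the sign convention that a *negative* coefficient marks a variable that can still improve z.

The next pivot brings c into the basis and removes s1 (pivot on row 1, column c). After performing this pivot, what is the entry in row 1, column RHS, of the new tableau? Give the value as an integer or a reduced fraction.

Pivot element is row 1, column c: 3.
Normalize row 1: new (row 1, RHS) = 28/3 = 28/3.
Row 1 is the pivot row, so the entry is 28/3.

28/3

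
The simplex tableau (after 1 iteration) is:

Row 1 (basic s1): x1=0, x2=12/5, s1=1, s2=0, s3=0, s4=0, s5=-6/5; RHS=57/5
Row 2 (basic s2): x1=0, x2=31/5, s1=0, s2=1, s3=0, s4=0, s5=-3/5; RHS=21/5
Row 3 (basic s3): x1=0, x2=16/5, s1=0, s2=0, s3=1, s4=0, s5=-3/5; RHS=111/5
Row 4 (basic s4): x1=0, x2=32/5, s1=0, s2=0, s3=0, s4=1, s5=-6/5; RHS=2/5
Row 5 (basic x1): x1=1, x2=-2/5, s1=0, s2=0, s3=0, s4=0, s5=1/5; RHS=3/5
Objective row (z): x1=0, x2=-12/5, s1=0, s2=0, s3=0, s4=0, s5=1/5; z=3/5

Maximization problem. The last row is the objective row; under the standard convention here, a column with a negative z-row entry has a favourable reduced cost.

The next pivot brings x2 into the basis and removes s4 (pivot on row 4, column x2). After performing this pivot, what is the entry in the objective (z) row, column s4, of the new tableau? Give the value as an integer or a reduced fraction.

Pivot element is row 4, column x2: 32/5.
Normalize row 4: new (row 4, s4) = 1/(32/5) = 5/32.
z-row ← z-row − (-12/5)·(new row 4): 0 − (-12/5)·(5/32) = 3/8.

3/8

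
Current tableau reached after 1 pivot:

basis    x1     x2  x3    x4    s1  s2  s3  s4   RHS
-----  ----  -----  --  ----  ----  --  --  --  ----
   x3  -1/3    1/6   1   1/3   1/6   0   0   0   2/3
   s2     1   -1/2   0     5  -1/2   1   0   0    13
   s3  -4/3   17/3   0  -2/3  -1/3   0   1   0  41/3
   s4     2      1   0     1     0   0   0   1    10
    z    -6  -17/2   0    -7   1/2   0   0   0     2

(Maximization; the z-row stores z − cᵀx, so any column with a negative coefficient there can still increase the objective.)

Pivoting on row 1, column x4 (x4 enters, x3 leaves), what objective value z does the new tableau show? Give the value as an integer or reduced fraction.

16

Minimum ratio for x4: (2/3)/(1/3) = 2.
z changes by −(z-row coeff of x4)·ratio = −(-7)·2 = 14.
New z = 2 + 14 = 16.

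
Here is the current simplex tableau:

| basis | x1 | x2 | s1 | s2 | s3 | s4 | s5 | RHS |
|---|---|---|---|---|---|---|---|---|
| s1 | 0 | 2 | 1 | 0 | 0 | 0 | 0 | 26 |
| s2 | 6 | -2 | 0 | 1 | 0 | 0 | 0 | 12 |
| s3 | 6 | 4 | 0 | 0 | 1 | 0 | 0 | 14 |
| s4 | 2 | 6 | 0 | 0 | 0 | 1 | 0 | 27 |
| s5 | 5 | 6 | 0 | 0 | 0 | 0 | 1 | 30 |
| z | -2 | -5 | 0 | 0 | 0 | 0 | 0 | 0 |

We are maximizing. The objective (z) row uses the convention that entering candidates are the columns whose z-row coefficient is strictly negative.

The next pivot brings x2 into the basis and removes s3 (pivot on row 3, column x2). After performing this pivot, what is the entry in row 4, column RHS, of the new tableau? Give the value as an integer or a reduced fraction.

Pivot element is row 3, column x2: 4.
Normalize row 3: new (row 3, RHS) = 14/4 = 7/2.
row 4 ← row 4 − 6·(new row 3): 27 − 6·(7/2) = 6.

6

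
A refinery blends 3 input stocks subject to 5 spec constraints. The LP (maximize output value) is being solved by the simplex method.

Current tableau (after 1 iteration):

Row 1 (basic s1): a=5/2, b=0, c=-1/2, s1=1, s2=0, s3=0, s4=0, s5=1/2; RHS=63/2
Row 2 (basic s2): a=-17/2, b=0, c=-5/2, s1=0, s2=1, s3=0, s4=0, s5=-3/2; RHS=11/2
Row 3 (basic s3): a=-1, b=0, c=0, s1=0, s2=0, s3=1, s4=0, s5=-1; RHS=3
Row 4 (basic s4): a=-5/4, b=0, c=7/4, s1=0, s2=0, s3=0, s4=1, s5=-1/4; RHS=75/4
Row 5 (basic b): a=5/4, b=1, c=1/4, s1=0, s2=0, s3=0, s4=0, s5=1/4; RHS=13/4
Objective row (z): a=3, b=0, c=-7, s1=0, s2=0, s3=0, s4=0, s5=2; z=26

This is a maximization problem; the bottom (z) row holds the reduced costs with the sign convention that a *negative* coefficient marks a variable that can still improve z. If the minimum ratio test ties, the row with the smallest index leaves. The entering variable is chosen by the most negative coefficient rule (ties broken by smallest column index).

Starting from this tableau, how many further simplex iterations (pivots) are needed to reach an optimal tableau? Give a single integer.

2

pivot: c in, s4 out → z = 101
pivot: a in, b out → z = 509/5
No improving column remains; optimal.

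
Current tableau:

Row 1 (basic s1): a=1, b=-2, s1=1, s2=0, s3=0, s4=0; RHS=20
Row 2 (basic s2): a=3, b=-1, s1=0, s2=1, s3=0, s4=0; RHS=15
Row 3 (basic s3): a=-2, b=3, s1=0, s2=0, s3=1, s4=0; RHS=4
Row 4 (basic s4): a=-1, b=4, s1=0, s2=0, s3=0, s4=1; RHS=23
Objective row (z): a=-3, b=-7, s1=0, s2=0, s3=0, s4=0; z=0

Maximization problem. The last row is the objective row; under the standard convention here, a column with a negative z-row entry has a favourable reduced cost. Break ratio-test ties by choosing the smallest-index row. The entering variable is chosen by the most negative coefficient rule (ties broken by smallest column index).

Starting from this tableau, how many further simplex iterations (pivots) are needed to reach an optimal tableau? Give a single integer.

pivot: b in, s3 out → z = 28/3
pivot: a in, s2 out → z = 63
No improving column remains; optimal.

2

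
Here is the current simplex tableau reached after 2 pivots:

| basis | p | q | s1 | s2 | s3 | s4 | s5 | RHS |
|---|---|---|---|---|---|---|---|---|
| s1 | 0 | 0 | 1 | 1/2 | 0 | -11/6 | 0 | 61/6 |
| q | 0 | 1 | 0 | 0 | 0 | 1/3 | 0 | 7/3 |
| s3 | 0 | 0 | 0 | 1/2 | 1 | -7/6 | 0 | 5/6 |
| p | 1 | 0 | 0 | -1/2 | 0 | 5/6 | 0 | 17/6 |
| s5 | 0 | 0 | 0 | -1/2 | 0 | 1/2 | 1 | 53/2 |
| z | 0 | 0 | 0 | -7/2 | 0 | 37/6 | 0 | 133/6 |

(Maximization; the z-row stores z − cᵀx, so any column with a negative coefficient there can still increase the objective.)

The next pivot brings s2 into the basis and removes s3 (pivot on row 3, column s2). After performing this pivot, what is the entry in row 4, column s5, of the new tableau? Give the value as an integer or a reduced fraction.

0

Pivot element is row 3, column s2: 1/2.
Normalize row 3: new (row 3, s5) = 0/(1/2) = 0.
row 4 ← row 4 − (-1/2)·(new row 3): 0 − (-1/2)·0 = 0.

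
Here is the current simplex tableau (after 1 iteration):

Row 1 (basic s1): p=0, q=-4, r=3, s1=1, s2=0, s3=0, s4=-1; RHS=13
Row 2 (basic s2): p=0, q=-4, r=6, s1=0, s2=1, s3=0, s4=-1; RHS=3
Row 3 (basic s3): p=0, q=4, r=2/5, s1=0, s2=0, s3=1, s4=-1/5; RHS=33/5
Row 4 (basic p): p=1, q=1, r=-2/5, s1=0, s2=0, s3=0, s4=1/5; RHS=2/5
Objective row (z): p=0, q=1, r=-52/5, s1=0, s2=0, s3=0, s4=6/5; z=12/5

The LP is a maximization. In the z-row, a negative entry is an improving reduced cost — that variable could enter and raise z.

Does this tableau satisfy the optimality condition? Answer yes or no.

Column r has objective-row coefficient -52/5, which is negative; an improving pivot exists, so not yet optimal.

no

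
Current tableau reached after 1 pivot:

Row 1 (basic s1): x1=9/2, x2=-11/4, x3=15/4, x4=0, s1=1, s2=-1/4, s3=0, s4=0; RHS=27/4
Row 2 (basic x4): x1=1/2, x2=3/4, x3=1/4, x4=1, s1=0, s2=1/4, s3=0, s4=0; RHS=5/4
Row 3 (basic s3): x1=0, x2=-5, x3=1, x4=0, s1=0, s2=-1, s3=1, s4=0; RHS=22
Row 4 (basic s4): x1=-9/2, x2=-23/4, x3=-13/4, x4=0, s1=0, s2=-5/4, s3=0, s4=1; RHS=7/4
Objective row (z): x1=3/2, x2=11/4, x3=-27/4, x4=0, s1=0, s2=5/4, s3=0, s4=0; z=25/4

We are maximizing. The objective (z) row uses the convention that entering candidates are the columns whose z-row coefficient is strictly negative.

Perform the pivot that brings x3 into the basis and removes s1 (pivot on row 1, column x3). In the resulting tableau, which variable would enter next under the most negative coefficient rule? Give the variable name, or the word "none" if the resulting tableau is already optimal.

x2

Pivot element 15/4. New z-row = old z-row − (-27/4)·(row 1/(15/4)).
Updated z-row coefficients: x1: 48/5, x2: -11/5, x3: 0, x4: 0, s1: 9/5, s2: 4/5, s3: 0, s4: 0.
The most negative is -11/5 in column x2, so x2 would enter next.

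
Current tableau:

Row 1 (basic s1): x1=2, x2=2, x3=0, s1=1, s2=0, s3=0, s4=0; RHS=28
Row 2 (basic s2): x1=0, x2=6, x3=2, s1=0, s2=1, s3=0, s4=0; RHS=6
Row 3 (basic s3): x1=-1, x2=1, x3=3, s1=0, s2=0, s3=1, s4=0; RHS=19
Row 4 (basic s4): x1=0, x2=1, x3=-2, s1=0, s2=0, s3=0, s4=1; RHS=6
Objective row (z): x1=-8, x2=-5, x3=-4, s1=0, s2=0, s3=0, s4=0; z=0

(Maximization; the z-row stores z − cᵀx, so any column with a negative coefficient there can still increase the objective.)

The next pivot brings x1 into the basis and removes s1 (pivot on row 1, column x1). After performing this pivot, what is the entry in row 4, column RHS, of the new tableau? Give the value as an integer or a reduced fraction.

Pivot element is row 1, column x1: 2.
Normalize row 1: new (row 1, RHS) = 28/2 = 14.
row 4 ← row 4 − 0·(new row 1): 6 − 0·14 = 6.

6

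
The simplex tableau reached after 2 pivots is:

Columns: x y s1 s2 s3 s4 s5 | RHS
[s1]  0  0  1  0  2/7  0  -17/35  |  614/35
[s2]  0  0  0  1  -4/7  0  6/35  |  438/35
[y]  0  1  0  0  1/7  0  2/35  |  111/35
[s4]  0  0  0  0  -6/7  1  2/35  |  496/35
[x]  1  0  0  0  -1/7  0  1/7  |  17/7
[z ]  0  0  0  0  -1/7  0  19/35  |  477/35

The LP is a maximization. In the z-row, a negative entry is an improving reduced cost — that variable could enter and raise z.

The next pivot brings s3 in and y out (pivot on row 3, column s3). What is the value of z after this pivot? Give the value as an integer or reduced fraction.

Minimum ratio for s3: (111/35)/(1/7) = 111/5.
z changes by −(z-row coeff of s3)·ratio = −(-1/7)·(111/5) = 111/35.
New z = 477/35 + (111/35) = 84/5.

84/5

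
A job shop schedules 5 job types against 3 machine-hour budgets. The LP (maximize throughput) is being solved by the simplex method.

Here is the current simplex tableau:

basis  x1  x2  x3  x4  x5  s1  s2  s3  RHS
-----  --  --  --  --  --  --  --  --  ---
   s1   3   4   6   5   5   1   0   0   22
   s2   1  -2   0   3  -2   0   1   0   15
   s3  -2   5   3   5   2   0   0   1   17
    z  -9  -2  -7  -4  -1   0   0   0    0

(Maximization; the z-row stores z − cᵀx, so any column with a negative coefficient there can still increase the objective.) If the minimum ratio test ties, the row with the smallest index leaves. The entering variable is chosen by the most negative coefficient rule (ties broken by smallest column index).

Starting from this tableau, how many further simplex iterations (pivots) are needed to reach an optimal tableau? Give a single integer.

1

pivot: x1 in, s1 out → z = 66
No improving column remains; optimal.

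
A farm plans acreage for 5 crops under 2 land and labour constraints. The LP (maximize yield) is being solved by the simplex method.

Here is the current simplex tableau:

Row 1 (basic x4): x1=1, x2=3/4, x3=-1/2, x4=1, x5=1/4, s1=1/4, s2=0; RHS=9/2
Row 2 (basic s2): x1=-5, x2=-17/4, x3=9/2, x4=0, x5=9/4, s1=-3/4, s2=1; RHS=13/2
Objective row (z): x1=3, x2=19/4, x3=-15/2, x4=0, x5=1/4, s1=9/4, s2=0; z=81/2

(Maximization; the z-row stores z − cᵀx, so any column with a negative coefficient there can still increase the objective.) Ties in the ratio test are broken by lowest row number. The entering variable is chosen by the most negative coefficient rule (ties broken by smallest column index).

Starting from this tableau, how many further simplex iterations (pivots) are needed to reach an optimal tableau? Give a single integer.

pivot: x3 in, s2 out → z = 154/3
pivot: x1 in, x4 out → z = 114
No improving column remains; optimal.

2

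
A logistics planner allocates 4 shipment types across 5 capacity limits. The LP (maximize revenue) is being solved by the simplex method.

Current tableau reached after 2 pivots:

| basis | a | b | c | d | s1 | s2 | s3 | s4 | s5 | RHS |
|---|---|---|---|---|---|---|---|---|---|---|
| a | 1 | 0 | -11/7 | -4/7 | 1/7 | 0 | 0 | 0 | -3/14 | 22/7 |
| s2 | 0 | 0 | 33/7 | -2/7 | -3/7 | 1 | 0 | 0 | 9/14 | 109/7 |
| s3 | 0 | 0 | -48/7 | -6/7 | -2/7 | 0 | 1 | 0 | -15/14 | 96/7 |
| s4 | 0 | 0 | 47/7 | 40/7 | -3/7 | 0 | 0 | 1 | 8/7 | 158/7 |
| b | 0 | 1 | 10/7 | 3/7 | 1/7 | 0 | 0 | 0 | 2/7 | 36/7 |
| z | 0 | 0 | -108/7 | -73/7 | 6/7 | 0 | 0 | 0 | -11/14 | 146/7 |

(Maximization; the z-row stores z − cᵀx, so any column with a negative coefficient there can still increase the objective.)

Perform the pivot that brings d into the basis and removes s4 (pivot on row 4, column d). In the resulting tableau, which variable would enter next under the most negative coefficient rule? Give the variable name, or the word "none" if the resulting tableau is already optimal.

Pivot element 40/7. New z-row = old z-row − (-73/7)·(row 4/(40/7)).
Updated z-row coefficients: a: 0, b: 0, c: -127/40, d: 0, s1: 3/40, s2: 0, s3: 0, s4: 73/40, s5: 13/10.
The most negative is -127/40 in column c, so c would enter next.

c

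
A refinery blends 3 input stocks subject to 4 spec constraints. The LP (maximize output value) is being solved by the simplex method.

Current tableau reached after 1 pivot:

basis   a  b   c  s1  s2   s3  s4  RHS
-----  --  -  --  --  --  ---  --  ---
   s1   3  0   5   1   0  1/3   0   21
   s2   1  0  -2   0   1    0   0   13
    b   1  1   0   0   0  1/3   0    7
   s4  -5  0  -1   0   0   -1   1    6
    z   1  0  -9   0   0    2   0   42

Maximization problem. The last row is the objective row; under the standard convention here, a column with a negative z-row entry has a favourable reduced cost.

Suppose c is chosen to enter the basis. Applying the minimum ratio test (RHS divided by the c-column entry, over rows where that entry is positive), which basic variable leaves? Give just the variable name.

Ratios: row 1 (s1): 21/5 = 21/5; row 2 (s2): entry -2 ≤ 0, skip; row 3 (b): entry 0 ≤ 0, skip; row 4 (s4): entry -1 ≤ 0, skip.
Minimum ratio 21/5 is in the s1 row, so s1 leaves.

s1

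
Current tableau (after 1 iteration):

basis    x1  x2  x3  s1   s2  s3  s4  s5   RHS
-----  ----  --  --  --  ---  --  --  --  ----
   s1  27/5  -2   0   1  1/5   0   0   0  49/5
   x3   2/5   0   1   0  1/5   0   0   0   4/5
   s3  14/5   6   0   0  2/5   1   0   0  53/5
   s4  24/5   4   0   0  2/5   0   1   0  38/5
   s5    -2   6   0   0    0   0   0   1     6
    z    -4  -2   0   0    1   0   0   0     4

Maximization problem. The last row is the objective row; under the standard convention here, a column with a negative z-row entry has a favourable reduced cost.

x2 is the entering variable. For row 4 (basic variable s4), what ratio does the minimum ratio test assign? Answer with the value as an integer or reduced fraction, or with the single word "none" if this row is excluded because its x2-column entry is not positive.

Ratio = RHS / (x2 entry) = (38/5) / 4 = 19/10.

19/10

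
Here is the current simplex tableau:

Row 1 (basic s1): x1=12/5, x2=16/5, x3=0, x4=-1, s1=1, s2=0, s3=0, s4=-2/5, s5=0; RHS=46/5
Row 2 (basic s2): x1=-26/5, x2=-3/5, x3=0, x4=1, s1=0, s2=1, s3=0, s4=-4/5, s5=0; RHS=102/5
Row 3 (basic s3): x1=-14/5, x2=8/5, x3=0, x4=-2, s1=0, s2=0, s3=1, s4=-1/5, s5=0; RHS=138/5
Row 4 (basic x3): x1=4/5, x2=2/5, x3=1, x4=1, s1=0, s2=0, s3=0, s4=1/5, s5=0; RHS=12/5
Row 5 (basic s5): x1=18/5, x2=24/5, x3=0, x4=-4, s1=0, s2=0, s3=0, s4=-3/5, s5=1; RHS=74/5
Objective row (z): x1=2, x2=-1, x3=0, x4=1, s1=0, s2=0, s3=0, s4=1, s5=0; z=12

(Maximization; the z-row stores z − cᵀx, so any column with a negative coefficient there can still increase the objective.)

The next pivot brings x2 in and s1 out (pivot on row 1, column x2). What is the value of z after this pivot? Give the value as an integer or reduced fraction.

119/8

Minimum ratio for x2: (46/5)/(16/5) = 23/8.
z changes by −(z-row coeff of x2)·ratio = −(-1)·(23/8) = 23/8.
New z = 12 + (23/8) = 119/8.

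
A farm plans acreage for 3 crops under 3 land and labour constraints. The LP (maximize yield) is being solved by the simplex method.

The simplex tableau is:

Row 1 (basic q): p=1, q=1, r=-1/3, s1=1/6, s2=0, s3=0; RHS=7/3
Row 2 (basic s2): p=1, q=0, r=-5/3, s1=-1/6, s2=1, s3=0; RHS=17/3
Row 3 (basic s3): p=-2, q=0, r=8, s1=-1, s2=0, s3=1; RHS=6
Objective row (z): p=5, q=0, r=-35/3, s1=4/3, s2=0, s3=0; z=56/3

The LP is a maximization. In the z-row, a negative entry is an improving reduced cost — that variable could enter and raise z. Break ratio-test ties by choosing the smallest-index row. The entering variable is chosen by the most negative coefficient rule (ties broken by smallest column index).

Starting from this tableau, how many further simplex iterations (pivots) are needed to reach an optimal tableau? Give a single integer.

2

pivot: r in, s3 out → z = 329/12
pivot: s1 in, q out → z = 30
No improving column remains; optimal.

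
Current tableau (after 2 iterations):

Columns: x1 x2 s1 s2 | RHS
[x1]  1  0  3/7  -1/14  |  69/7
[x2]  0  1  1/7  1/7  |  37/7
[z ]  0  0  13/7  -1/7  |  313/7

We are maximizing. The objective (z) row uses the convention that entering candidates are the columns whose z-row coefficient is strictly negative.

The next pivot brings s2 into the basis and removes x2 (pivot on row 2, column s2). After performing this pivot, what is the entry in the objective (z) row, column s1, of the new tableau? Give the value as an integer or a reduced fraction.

2

Pivot element is row 2, column s2: 1/7.
Normalize row 2: new (row 2, s1) = (1/7)/(1/7) = 1.
z-row ← z-row − (-1/7)·(new row 2): 13/7 − (-1/7)·1 = 2.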